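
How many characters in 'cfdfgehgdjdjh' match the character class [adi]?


Character class [adi] matches any of: {a, d, i}
Scanning string 'cfdfgehgdjdjh' character by character:
  pos 0: 'c' -> no
  pos 1: 'f' -> no
  pos 2: 'd' -> MATCH
  pos 3: 'f' -> no
  pos 4: 'g' -> no
  pos 5: 'e' -> no
  pos 6: 'h' -> no
  pos 7: 'g' -> no
  pos 8: 'd' -> MATCH
  pos 9: 'j' -> no
  pos 10: 'd' -> MATCH
  pos 11: 'j' -> no
  pos 12: 'h' -> no
Total matches: 3

3


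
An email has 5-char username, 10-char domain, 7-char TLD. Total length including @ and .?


An email address has format: username@domain.tld
Username length: 5
'@' character: 1
Domain length: 10
'.' character: 1
TLD length: 7
Total = 5 + 1 + 10 + 1 + 7 = 24

24


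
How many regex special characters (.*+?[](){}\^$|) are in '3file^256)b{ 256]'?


Regex special characters are: . * + ? [ ] ( ) { } \ ^ $ |
Scanning '3file^256)b{ 256]':
  pos 5: '^' -> SPECIAL
  pos 9: ')' -> SPECIAL
  pos 11: '{' -> SPECIAL
  pos 16: ']' -> SPECIAL
Special chars found: ['^', ')', '{', ']']
Total: 4

4


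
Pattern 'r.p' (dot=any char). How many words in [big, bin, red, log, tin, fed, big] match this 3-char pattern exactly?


Pattern 'r.p' means: starts with 'r', any single char, ends with 'p'.
Checking each word (must be exactly 3 chars):
  'big' (len=3): no
  'bin' (len=3): no
  'red' (len=3): no
  'log' (len=3): no
  'tin' (len=3): no
  'fed' (len=3): no
  'big' (len=3): no
Matching words: []
Total: 0

0


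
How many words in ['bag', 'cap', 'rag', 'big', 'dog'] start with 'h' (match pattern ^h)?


Pattern ^h anchors to start of word. Check which words begin with 'h':
  'bag' -> no
  'cap' -> no
  'rag' -> no
  'big' -> no
  'dog' -> no
Matching words: []
Count: 0

0


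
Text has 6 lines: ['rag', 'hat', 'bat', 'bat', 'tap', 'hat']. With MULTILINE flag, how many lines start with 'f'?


With MULTILINE flag, ^ matches the start of each line.
Lines: ['rag', 'hat', 'bat', 'bat', 'tap', 'hat']
Checking which lines start with 'f':
  Line 1: 'rag' -> no
  Line 2: 'hat' -> no
  Line 3: 'bat' -> no
  Line 4: 'bat' -> no
  Line 5: 'tap' -> no
  Line 6: 'hat' -> no
Matching lines: []
Count: 0

0


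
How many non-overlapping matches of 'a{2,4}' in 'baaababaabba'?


Pattern 'a{2,4}' matches between 2 and 4 consecutive a's (greedy).
String: 'baaababaabba'
Finding runs of a's and applying greedy matching:
  Run at pos 1: 'aaa' (length 3)
  Run at pos 5: 'a' (length 1)
  Run at pos 7: 'aa' (length 2)
  Run at pos 11: 'a' (length 1)
Matches: ['aaa', 'aa']
Count: 2

2


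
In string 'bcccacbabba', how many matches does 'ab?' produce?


Pattern 'ab?' matches 'a' optionally followed by 'b'.
String: 'bcccacbabba'
Scanning left to right for 'a' then checking next char:
  Match 1: 'a' (a not followed by b)
  Match 2: 'ab' (a followed by b)
  Match 3: 'a' (a not followed by b)
Total matches: 3

3


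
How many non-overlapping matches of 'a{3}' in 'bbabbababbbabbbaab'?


Pattern 'a{3}' matches exactly 3 consecutive a's (greedy, non-overlapping).
String: 'bbabbababbbabbbaab'
Scanning for runs of a's:
  Run at pos 2: 'a' (length 1) -> 0 match(es)
  Run at pos 5: 'a' (length 1) -> 0 match(es)
  Run at pos 7: 'a' (length 1) -> 0 match(es)
  Run at pos 11: 'a' (length 1) -> 0 match(es)
  Run at pos 15: 'aa' (length 2) -> 0 match(es)
Matches found: []
Total: 0

0


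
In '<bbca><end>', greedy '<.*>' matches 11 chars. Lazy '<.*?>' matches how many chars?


Greedy '<.*>' tries to match as MUCH as possible.
Lazy '<.*?>' tries to match as LITTLE as possible.

String: '<bbca><end>'
Greedy '<.*>' starts at first '<' and extends to the LAST '>': '<bbca><end>' (11 chars)
Lazy '<.*?>' starts at first '<' and stops at the FIRST '>': '<bbca>' (6 chars)

6


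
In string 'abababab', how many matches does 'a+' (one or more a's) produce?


Pattern 'a+' matches one or more consecutive a's.
String: 'abababab'
Scanning for runs of a:
  Match 1: 'a' (length 1)
  Match 2: 'a' (length 1)
  Match 3: 'a' (length 1)
  Match 4: 'a' (length 1)
Total matches: 4

4


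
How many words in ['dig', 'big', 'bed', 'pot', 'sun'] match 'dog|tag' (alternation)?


Alternation 'dog|tag' matches either 'dog' or 'tag'.
Checking each word:
  'dig' -> no
  'big' -> no
  'bed' -> no
  'pot' -> no
  'sun' -> no
Matches: []
Count: 0

0


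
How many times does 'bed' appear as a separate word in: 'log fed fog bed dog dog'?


Scanning each word for exact match 'bed':
  Word 1: 'log' -> no
  Word 2: 'fed' -> no
  Word 3: 'fog' -> no
  Word 4: 'bed' -> MATCH
  Word 5: 'dog' -> no
  Word 6: 'dog' -> no
Total matches: 1

1


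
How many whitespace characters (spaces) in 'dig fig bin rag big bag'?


\s matches whitespace characters (spaces, tabs, etc.).
Text: 'dig fig bin rag big bag'
This text has 6 words separated by spaces.
Number of spaces = number of words - 1 = 6 - 1 = 5

5


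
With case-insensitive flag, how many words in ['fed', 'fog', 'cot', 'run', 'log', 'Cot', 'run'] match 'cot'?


Case-insensitive matching: compare each word's lowercase form to 'cot'.
  'fed' -> lower='fed' -> no
  'fog' -> lower='fog' -> no
  'cot' -> lower='cot' -> MATCH
  'run' -> lower='run' -> no
  'log' -> lower='log' -> no
  'Cot' -> lower='cot' -> MATCH
  'run' -> lower='run' -> no
Matches: ['cot', 'Cot']
Count: 2

2


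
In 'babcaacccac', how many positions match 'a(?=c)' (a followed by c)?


Lookahead 'a(?=c)' matches 'a' only when followed by 'c'.
String: 'babcaacccac'
Checking each position where char is 'a':
  pos 1: 'a' -> no (next='b')
  pos 4: 'a' -> no (next='a')
  pos 5: 'a' -> MATCH (next='c')
  pos 9: 'a' -> MATCH (next='c')
Matching positions: [5, 9]
Count: 2

2


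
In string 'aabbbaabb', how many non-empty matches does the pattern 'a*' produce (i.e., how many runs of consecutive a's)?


Pattern 'a*' matches zero or more a's. We want non-empty runs of consecutive a's.
String: 'aabbbaabb'
Walking through the string to find runs of a's:
  Run 1: positions 0-1 -> 'aa'
  Run 2: positions 5-6 -> 'aa'
Non-empty runs found: ['aa', 'aa']
Count: 2

2


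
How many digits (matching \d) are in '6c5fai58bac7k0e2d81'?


\d matches any digit 0-9.
Scanning '6c5fai58bac7k0e2d81':
  pos 0: '6' -> DIGIT
  pos 2: '5' -> DIGIT
  pos 6: '5' -> DIGIT
  pos 7: '8' -> DIGIT
  pos 11: '7' -> DIGIT
  pos 13: '0' -> DIGIT
  pos 15: '2' -> DIGIT
  pos 17: '8' -> DIGIT
  pos 18: '1' -> DIGIT
Digits found: ['6', '5', '5', '8', '7', '0', '2', '8', '1']
Total: 9

9


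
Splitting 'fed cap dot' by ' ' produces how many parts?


Splitting by ' ' breaks the string at each occurrence of the separator.
Text: 'fed cap dot'
Parts after split:
  Part 1: 'fed'
  Part 2: 'cap'
  Part 3: 'dot'
Total parts: 3

3


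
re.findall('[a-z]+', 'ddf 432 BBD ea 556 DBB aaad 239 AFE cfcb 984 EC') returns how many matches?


Pattern '[a-z]+' finds one or more lowercase letters.
Text: 'ddf 432 BBD ea 556 DBB aaad 239 AFE cfcb 984 EC'
Scanning for matches:
  Match 1: 'ddf'
  Match 2: 'ea'
  Match 3: 'aaad'
  Match 4: 'cfcb'
Total matches: 4

4


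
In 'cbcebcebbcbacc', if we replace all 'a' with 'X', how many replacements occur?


re.sub('a', 'X', text) replaces every occurrence of 'a' with 'X'.
Text: 'cbcebcebbcbacc'
Scanning for 'a':
  pos 11: 'a' -> replacement #1
Total replacements: 1

1


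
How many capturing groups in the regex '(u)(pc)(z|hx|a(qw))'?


To count capturing groups, count each '(' that starts a group.
Pattern: '(u)(pc)(z|hx|a(qw))'
Walking through the pattern:
  Position 0: '(' -> group #1
  Position 3: '(' -> group #2
  Position 7: '(' -> group #3
  Position 14: '(' -> group #4
Total capturing groups: 4

4


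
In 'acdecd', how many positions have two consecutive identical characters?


Looking for consecutive identical characters in 'acdecd':
  pos 0-1: 'a' vs 'c' -> different
  pos 1-2: 'c' vs 'd' -> different
  pos 2-3: 'd' vs 'e' -> different
  pos 3-4: 'e' vs 'c' -> different
  pos 4-5: 'c' vs 'd' -> different
Consecutive identical pairs: []
Count: 0

0


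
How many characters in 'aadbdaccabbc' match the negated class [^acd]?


Negated class [^acd] matches any char NOT in {a, c, d}
Scanning 'aadbdaccabbc':
  pos 0: 'a' -> no (excluded)
  pos 1: 'a' -> no (excluded)
  pos 2: 'd' -> no (excluded)
  pos 3: 'b' -> MATCH
  pos 4: 'd' -> no (excluded)
  pos 5: 'a' -> no (excluded)
  pos 6: 'c' -> no (excluded)
  pos 7: 'c' -> no (excluded)
  pos 8: 'a' -> no (excluded)
  pos 9: 'b' -> MATCH
  pos 10: 'b' -> MATCH
  pos 11: 'c' -> no (excluded)
Total matches: 3

3


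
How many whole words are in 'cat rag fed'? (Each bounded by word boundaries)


Word boundaries (\b) mark the start/end of each word.
Text: 'cat rag fed'
Splitting by whitespace:
  Word 1: 'cat'
  Word 2: 'rag'
  Word 3: 'fed'
Total whole words: 3

3


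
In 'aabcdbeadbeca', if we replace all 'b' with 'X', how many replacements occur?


re.sub('b', 'X', text) replaces every occurrence of 'b' with 'X'.
Text: 'aabcdbeadbeca'
Scanning for 'b':
  pos 2: 'b' -> replacement #1
  pos 5: 'b' -> replacement #2
  pos 9: 'b' -> replacement #3
Total replacements: 3

3


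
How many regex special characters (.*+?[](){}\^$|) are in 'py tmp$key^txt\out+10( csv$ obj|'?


Regex special characters are: . * + ? [ ] ( ) { } \ ^ $ |
Scanning 'py tmp$key^txt\out+10( csv$ obj|':
  pos 6: '$' -> SPECIAL
  pos 10: '^' -> SPECIAL
  pos 14: '\' -> SPECIAL
  pos 18: '+' -> SPECIAL
  pos 21: '(' -> SPECIAL
  pos 26: '$' -> SPECIAL
  pos 31: '|' -> SPECIAL
Special chars found: ['$', '^', '\\', '+', '(', '$', '|']
Total: 7

7


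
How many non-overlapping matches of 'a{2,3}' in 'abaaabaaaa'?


Pattern 'a{2,3}' matches between 2 and 3 consecutive a's (greedy).
String: 'abaaabaaaa'
Finding runs of a's and applying greedy matching:
  Run at pos 0: 'a' (length 1)
  Run at pos 2: 'aaa' (length 3)
  Run at pos 6: 'aaaa' (length 4)
Matches: ['aaa', 'aaa']
Count: 2

2


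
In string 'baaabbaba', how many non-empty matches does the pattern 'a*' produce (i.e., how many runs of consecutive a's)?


Pattern 'a*' matches zero or more a's. We want non-empty runs of consecutive a's.
String: 'baaabbaba'
Walking through the string to find runs of a's:
  Run 1: positions 1-3 -> 'aaa'
  Run 2: positions 6-6 -> 'a'
  Run 3: positions 8-8 -> 'a'
Non-empty runs found: ['aaa', 'a', 'a']
Count: 3

3


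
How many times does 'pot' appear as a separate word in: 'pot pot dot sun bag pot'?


Scanning each word for exact match 'pot':
  Word 1: 'pot' -> MATCH
  Word 2: 'pot' -> MATCH
  Word 3: 'dot' -> no
  Word 4: 'sun' -> no
  Word 5: 'bag' -> no
  Word 6: 'pot' -> MATCH
Total matches: 3

3


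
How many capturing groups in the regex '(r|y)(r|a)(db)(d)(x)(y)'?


To count capturing groups, count each '(' that starts a group.
Pattern: '(r|y)(r|a)(db)(d)(x)(y)'
Walking through the pattern:
  Position 0: '(' -> group #1
  Position 5: '(' -> group #2
  Position 10: '(' -> group #3
  Position 14: '(' -> group #4
  Position 17: '(' -> group #5
  Position 20: '(' -> group #6
Total capturing groups: 6

6


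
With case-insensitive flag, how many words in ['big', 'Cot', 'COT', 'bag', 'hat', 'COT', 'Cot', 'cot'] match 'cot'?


Case-insensitive matching: compare each word's lowercase form to 'cot'.
  'big' -> lower='big' -> no
  'Cot' -> lower='cot' -> MATCH
  'COT' -> lower='cot' -> MATCH
  'bag' -> lower='bag' -> no
  'hat' -> lower='hat' -> no
  'COT' -> lower='cot' -> MATCH
  'Cot' -> lower='cot' -> MATCH
  'cot' -> lower='cot' -> MATCH
Matches: ['Cot', 'COT', 'COT', 'Cot', 'cot']
Count: 5

5


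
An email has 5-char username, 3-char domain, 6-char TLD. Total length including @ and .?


An email address has format: username@domain.tld
Username length: 5
'@' character: 1
Domain length: 3
'.' character: 1
TLD length: 6
Total = 5 + 1 + 3 + 1 + 6 = 16

16


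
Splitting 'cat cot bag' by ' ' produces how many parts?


Splitting by ' ' breaks the string at each occurrence of the separator.
Text: 'cat cot bag'
Parts after split:
  Part 1: 'cat'
  Part 2: 'cot'
  Part 3: 'bag'
Total parts: 3

3


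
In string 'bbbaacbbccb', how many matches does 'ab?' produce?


Pattern 'ab?' matches 'a' optionally followed by 'b'.
String: 'bbbaacbbccb'
Scanning left to right for 'a' then checking next char:
  Match 1: 'a' (a not followed by b)
  Match 2: 'a' (a not followed by b)
Total matches: 2

2


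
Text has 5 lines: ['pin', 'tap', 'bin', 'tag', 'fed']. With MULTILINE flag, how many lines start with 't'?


With MULTILINE flag, ^ matches the start of each line.
Lines: ['pin', 'tap', 'bin', 'tag', 'fed']
Checking which lines start with 't':
  Line 1: 'pin' -> no
  Line 2: 'tap' -> MATCH
  Line 3: 'bin' -> no
  Line 4: 'tag' -> MATCH
  Line 5: 'fed' -> no
Matching lines: ['tap', 'tag']
Count: 2

2


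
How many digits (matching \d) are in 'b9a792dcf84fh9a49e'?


\d matches any digit 0-9.
Scanning 'b9a792dcf84fh9a49e':
  pos 1: '9' -> DIGIT
  pos 3: '7' -> DIGIT
  pos 4: '9' -> DIGIT
  pos 5: '2' -> DIGIT
  pos 9: '8' -> DIGIT
  pos 10: '4' -> DIGIT
  pos 13: '9' -> DIGIT
  pos 15: '4' -> DIGIT
  pos 16: '9' -> DIGIT
Digits found: ['9', '7', '9', '2', '8', '4', '9', '4', '9']
Total: 9

9


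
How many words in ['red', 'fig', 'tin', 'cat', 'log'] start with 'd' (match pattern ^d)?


Pattern ^d anchors to start of word. Check which words begin with 'd':
  'red' -> no
  'fig' -> no
  'tin' -> no
  'cat' -> no
  'log' -> no
Matching words: []
Count: 0

0


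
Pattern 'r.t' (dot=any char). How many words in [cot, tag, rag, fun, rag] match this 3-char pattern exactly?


Pattern 'r.t' means: starts with 'r', any single char, ends with 't'.
Checking each word (must be exactly 3 chars):
  'cot' (len=3): no
  'tag' (len=3): no
  'rag' (len=3): no
  'fun' (len=3): no
  'rag' (len=3): no
Matching words: []
Total: 0

0


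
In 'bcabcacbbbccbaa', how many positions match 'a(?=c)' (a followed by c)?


Lookahead 'a(?=c)' matches 'a' only when followed by 'c'.
String: 'bcabcacbbbccbaa'
Checking each position where char is 'a':
  pos 2: 'a' -> no (next='b')
  pos 5: 'a' -> MATCH (next='c')
  pos 13: 'a' -> no (next='a')
Matching positions: [5]
Count: 1

1


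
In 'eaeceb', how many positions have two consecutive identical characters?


Looking for consecutive identical characters in 'eaeceb':
  pos 0-1: 'e' vs 'a' -> different
  pos 1-2: 'a' vs 'e' -> different
  pos 2-3: 'e' vs 'c' -> different
  pos 3-4: 'c' vs 'e' -> different
  pos 4-5: 'e' vs 'b' -> different
Consecutive identical pairs: []
Count: 0

0


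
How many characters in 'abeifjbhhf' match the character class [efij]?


Character class [efij] matches any of: {e, f, i, j}
Scanning string 'abeifjbhhf' character by character:
  pos 0: 'a' -> no
  pos 1: 'b' -> no
  pos 2: 'e' -> MATCH
  pos 3: 'i' -> MATCH
  pos 4: 'f' -> MATCH
  pos 5: 'j' -> MATCH
  pos 6: 'b' -> no
  pos 7: 'h' -> no
  pos 8: 'h' -> no
  pos 9: 'f' -> MATCH
Total matches: 5

5


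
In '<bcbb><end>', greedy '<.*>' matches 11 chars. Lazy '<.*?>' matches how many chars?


Greedy '<.*>' tries to match as MUCH as possible.
Lazy '<.*?>' tries to match as LITTLE as possible.

String: '<bcbb><end>'
Greedy '<.*>' starts at first '<' and extends to the LAST '>': '<bcbb><end>' (11 chars)
Lazy '<.*?>' starts at first '<' and stops at the FIRST '>': '<bcbb>' (6 chars)

6


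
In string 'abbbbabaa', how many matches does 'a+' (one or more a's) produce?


Pattern 'a+' matches one or more consecutive a's.
String: 'abbbbabaa'
Scanning for runs of a:
  Match 1: 'a' (length 1)
  Match 2: 'a' (length 1)
  Match 3: 'aa' (length 2)
Total matches: 3

3


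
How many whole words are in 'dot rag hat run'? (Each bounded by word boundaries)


Word boundaries (\b) mark the start/end of each word.
Text: 'dot rag hat run'
Splitting by whitespace:
  Word 1: 'dot'
  Word 2: 'rag'
  Word 3: 'hat'
  Word 4: 'run'
Total whole words: 4

4


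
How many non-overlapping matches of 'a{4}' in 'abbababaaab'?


Pattern 'a{4}' matches exactly 4 consecutive a's (greedy, non-overlapping).
String: 'abbababaaab'
Scanning for runs of a's:
  Run at pos 0: 'a' (length 1) -> 0 match(es)
  Run at pos 3: 'a' (length 1) -> 0 match(es)
  Run at pos 5: 'a' (length 1) -> 0 match(es)
  Run at pos 7: 'aaa' (length 3) -> 0 match(es)
Matches found: []
Total: 0

0


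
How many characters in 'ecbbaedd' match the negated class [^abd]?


Negated class [^abd] matches any char NOT in {a, b, d}
Scanning 'ecbbaedd':
  pos 0: 'e' -> MATCH
  pos 1: 'c' -> MATCH
  pos 2: 'b' -> no (excluded)
  pos 3: 'b' -> no (excluded)
  pos 4: 'a' -> no (excluded)
  pos 5: 'e' -> MATCH
  pos 6: 'd' -> no (excluded)
  pos 7: 'd' -> no (excluded)
Total matches: 3

3


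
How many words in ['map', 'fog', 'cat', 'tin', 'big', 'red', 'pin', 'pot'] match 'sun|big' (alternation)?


Alternation 'sun|big' matches either 'sun' or 'big'.
Checking each word:
  'map' -> no
  'fog' -> no
  'cat' -> no
  'tin' -> no
  'big' -> MATCH
  'red' -> no
  'pin' -> no
  'pot' -> no
Matches: ['big']
Count: 1

1


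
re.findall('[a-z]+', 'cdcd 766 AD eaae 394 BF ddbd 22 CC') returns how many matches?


Pattern '[a-z]+' finds one or more lowercase letters.
Text: 'cdcd 766 AD eaae 394 BF ddbd 22 CC'
Scanning for matches:
  Match 1: 'cdcd'
  Match 2: 'eaae'
  Match 3: 'ddbd'
Total matches: 3

3


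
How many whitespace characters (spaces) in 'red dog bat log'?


\s matches whitespace characters (spaces, tabs, etc.).
Text: 'red dog bat log'
This text has 4 words separated by spaces.
Number of spaces = number of words - 1 = 4 - 1 = 3

3


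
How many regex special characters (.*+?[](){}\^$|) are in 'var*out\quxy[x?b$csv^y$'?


Regex special characters are: . * + ? [ ] ( ) { } \ ^ $ |
Scanning 'var*out\quxy[x?b$csv^y$':
  pos 3: '*' -> SPECIAL
  pos 7: '\' -> SPECIAL
  pos 12: '[' -> SPECIAL
  pos 14: '?' -> SPECIAL
  pos 16: '$' -> SPECIAL
  pos 20: '^' -> SPECIAL
  pos 22: '$' -> SPECIAL
Special chars found: ['*', '\\', '[', '?', '$', '^', '$']
Total: 7

7


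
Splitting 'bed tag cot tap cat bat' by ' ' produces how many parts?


Splitting by ' ' breaks the string at each occurrence of the separator.
Text: 'bed tag cot tap cat bat'
Parts after split:
  Part 1: 'bed'
  Part 2: 'tag'
  Part 3: 'cot'
  Part 4: 'tap'
  Part 5: 'cat'
  Part 6: 'bat'
Total parts: 6

6


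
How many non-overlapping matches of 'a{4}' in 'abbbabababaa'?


Pattern 'a{4}' matches exactly 4 consecutive a's (greedy, non-overlapping).
String: 'abbbabababaa'
Scanning for runs of a's:
  Run at pos 0: 'a' (length 1) -> 0 match(es)
  Run at pos 4: 'a' (length 1) -> 0 match(es)
  Run at pos 6: 'a' (length 1) -> 0 match(es)
  Run at pos 8: 'a' (length 1) -> 0 match(es)
  Run at pos 10: 'aa' (length 2) -> 0 match(es)
Matches found: []
Total: 0

0


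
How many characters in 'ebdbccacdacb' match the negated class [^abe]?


Negated class [^abe] matches any char NOT in {a, b, e}
Scanning 'ebdbccacdacb':
  pos 0: 'e' -> no (excluded)
  pos 1: 'b' -> no (excluded)
  pos 2: 'd' -> MATCH
  pos 3: 'b' -> no (excluded)
  pos 4: 'c' -> MATCH
  pos 5: 'c' -> MATCH
  pos 6: 'a' -> no (excluded)
  pos 7: 'c' -> MATCH
  pos 8: 'd' -> MATCH
  pos 9: 'a' -> no (excluded)
  pos 10: 'c' -> MATCH
  pos 11: 'b' -> no (excluded)
Total matches: 6

6


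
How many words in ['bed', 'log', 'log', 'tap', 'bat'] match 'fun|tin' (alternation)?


Alternation 'fun|tin' matches either 'fun' or 'tin'.
Checking each word:
  'bed' -> no
  'log' -> no
  'log' -> no
  'tap' -> no
  'bat' -> no
Matches: []
Count: 0

0


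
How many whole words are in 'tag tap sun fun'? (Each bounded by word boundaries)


Word boundaries (\b) mark the start/end of each word.
Text: 'tag tap sun fun'
Splitting by whitespace:
  Word 1: 'tag'
  Word 2: 'tap'
  Word 3: 'sun'
  Word 4: 'fun'
Total whole words: 4

4


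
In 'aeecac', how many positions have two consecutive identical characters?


Looking for consecutive identical characters in 'aeecac':
  pos 0-1: 'a' vs 'e' -> different
  pos 1-2: 'e' vs 'e' -> MATCH ('ee')
  pos 2-3: 'e' vs 'c' -> different
  pos 3-4: 'c' vs 'a' -> different
  pos 4-5: 'a' vs 'c' -> different
Consecutive identical pairs: ['ee']
Count: 1

1


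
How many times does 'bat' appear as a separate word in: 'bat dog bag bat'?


Scanning each word for exact match 'bat':
  Word 1: 'bat' -> MATCH
  Word 2: 'dog' -> no
  Word 3: 'bag' -> no
  Word 4: 'bat' -> MATCH
Total matches: 2

2


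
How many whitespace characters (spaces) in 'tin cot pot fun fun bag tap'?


\s matches whitespace characters (spaces, tabs, etc.).
Text: 'tin cot pot fun fun bag tap'
This text has 7 words separated by spaces.
Number of spaces = number of words - 1 = 7 - 1 = 6

6


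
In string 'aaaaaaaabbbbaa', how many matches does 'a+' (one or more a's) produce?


Pattern 'a+' matches one or more consecutive a's.
String: 'aaaaaaaabbbbaa'
Scanning for runs of a:
  Match 1: 'aaaaaaaa' (length 8)
  Match 2: 'aa' (length 2)
Total matches: 2

2


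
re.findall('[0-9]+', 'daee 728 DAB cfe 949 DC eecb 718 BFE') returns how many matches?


Pattern '[0-9]+' finds one or more digits.
Text: 'daee 728 DAB cfe 949 DC eecb 718 BFE'
Scanning for matches:
  Match 1: '728'
  Match 2: '949'
  Match 3: '718'
Total matches: 3

3


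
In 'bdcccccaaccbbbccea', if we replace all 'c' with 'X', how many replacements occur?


re.sub('c', 'X', text) replaces every occurrence of 'c' with 'X'.
Text: 'bdcccccaaccbbbccea'
Scanning for 'c':
  pos 2: 'c' -> replacement #1
  pos 3: 'c' -> replacement #2
  pos 4: 'c' -> replacement #3
  pos 5: 'c' -> replacement #4
  pos 6: 'c' -> replacement #5
  pos 9: 'c' -> replacement #6
  pos 10: 'c' -> replacement #7
  pos 14: 'c' -> replacement #8
  pos 15: 'c' -> replacement #9
Total replacements: 9

9


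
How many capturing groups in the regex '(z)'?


To count capturing groups, count each '(' that starts a group.
Pattern: '(z)'
Walking through the pattern:
  Position 0: '(' -> group #1
Total capturing groups: 1

1


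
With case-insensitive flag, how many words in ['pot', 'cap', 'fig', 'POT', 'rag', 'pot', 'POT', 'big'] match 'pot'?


Case-insensitive matching: compare each word's lowercase form to 'pot'.
  'pot' -> lower='pot' -> MATCH
  'cap' -> lower='cap' -> no
  'fig' -> lower='fig' -> no
  'POT' -> lower='pot' -> MATCH
  'rag' -> lower='rag' -> no
  'pot' -> lower='pot' -> MATCH
  'POT' -> lower='pot' -> MATCH
  'big' -> lower='big' -> no
Matches: ['pot', 'POT', 'pot', 'POT']
Count: 4

4


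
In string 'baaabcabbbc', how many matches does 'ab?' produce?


Pattern 'ab?' matches 'a' optionally followed by 'b'.
String: 'baaabcabbbc'
Scanning left to right for 'a' then checking next char:
  Match 1: 'a' (a not followed by b)
  Match 2: 'a' (a not followed by b)
  Match 3: 'ab' (a followed by b)
  Match 4: 'ab' (a followed by b)
Total matches: 4

4


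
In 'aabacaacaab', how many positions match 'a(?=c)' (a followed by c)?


Lookahead 'a(?=c)' matches 'a' only when followed by 'c'.
String: 'aabacaacaab'
Checking each position where char is 'a':
  pos 0: 'a' -> no (next='a')
  pos 1: 'a' -> no (next='b')
  pos 3: 'a' -> MATCH (next='c')
  pos 5: 'a' -> no (next='a')
  pos 6: 'a' -> MATCH (next='c')
  pos 8: 'a' -> no (next='a')
  pos 9: 'a' -> no (next='b')
Matching positions: [3, 6]
Count: 2

2


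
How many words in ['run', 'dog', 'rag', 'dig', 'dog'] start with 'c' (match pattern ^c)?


Pattern ^c anchors to start of word. Check which words begin with 'c':
  'run' -> no
  'dog' -> no
  'rag' -> no
  'dig' -> no
  'dog' -> no
Matching words: []
Count: 0

0


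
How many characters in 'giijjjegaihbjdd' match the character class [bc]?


Character class [bc] matches any of: {b, c}
Scanning string 'giijjjegaihbjdd' character by character:
  pos 0: 'g' -> no
  pos 1: 'i' -> no
  pos 2: 'i' -> no
  pos 3: 'j' -> no
  pos 4: 'j' -> no
  pos 5: 'j' -> no
  pos 6: 'e' -> no
  pos 7: 'g' -> no
  pos 8: 'a' -> no
  pos 9: 'i' -> no
  pos 10: 'h' -> no
  pos 11: 'b' -> MATCH
  pos 12: 'j' -> no
  pos 13: 'd' -> no
  pos 14: 'd' -> no
Total matches: 1

1


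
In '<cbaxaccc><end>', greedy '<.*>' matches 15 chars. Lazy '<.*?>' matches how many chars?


Greedy '<.*>' tries to match as MUCH as possible.
Lazy '<.*?>' tries to match as LITTLE as possible.

String: '<cbaxaccc><end>'
Greedy '<.*>' starts at first '<' and extends to the LAST '>': '<cbaxaccc><end>' (15 chars)
Lazy '<.*?>' starts at first '<' and stops at the FIRST '>': '<cbaxaccc>' (10 chars)

10


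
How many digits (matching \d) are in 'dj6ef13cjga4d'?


\d matches any digit 0-9.
Scanning 'dj6ef13cjga4d':
  pos 2: '6' -> DIGIT
  pos 5: '1' -> DIGIT
  pos 6: '3' -> DIGIT
  pos 11: '4' -> DIGIT
Digits found: ['6', '1', '3', '4']
Total: 4

4


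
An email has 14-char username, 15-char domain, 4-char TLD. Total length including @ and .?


An email address has format: username@domain.tld
Username length: 14
'@' character: 1
Domain length: 15
'.' character: 1
TLD length: 4
Total = 14 + 1 + 15 + 1 + 4 = 35

35


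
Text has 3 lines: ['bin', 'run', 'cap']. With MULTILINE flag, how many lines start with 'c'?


With MULTILINE flag, ^ matches the start of each line.
Lines: ['bin', 'run', 'cap']
Checking which lines start with 'c':
  Line 1: 'bin' -> no
  Line 2: 'run' -> no
  Line 3: 'cap' -> MATCH
Matching lines: ['cap']
Count: 1

1


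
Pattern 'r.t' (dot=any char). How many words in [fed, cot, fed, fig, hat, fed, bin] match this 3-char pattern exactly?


Pattern 'r.t' means: starts with 'r', any single char, ends with 't'.
Checking each word (must be exactly 3 chars):
  'fed' (len=3): no
  'cot' (len=3): no
  'fed' (len=3): no
  'fig' (len=3): no
  'hat' (len=3): no
  'fed' (len=3): no
  'bin' (len=3): no
Matching words: []
Total: 0

0


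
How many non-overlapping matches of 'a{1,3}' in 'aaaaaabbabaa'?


Pattern 'a{1,3}' matches between 1 and 3 consecutive a's (greedy).
String: 'aaaaaabbabaa'
Finding runs of a's and applying greedy matching:
  Run at pos 0: 'aaaaaa' (length 6)
  Run at pos 8: 'a' (length 1)
  Run at pos 10: 'aa' (length 2)
Matches: ['aaa', 'aaa', 'a', 'aa']
Count: 4

4


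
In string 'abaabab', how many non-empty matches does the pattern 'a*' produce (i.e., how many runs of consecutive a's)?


Pattern 'a*' matches zero or more a's. We want non-empty runs of consecutive a's.
String: 'abaabab'
Walking through the string to find runs of a's:
  Run 1: positions 0-0 -> 'a'
  Run 2: positions 2-3 -> 'aa'
  Run 3: positions 5-5 -> 'a'
Non-empty runs found: ['a', 'aa', 'a']
Count: 3

3


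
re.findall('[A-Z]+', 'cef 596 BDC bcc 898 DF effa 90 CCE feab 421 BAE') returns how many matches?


Pattern '[A-Z]+' finds one or more uppercase letters.
Text: 'cef 596 BDC bcc 898 DF effa 90 CCE feab 421 BAE'
Scanning for matches:
  Match 1: 'BDC'
  Match 2: 'DF'
  Match 3: 'CCE'
  Match 4: 'BAE'
Total matches: 4

4


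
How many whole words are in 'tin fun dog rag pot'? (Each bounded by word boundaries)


Word boundaries (\b) mark the start/end of each word.
Text: 'tin fun dog rag pot'
Splitting by whitespace:
  Word 1: 'tin'
  Word 2: 'fun'
  Word 3: 'dog'
  Word 4: 'rag'
  Word 5: 'pot'
Total whole words: 5

5


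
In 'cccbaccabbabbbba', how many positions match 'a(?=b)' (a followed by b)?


Lookahead 'a(?=b)' matches 'a' only when followed by 'b'.
String: 'cccbaccabbabbbba'
Checking each position where char is 'a':
  pos 4: 'a' -> no (next='c')
  pos 7: 'a' -> MATCH (next='b')
  pos 10: 'a' -> MATCH (next='b')
Matching positions: [7, 10]
Count: 2

2


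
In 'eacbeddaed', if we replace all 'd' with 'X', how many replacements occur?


re.sub('d', 'X', text) replaces every occurrence of 'd' with 'X'.
Text: 'eacbeddaed'
Scanning for 'd':
  pos 5: 'd' -> replacement #1
  pos 6: 'd' -> replacement #2
  pos 9: 'd' -> replacement #3
Total replacements: 3

3


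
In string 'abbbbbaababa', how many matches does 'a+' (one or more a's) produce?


Pattern 'a+' matches one or more consecutive a's.
String: 'abbbbbaababa'
Scanning for runs of a:
  Match 1: 'a' (length 1)
  Match 2: 'aa' (length 2)
  Match 3: 'a' (length 1)
  Match 4: 'a' (length 1)
Total matches: 4

4


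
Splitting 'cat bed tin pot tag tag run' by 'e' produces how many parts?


Splitting by 'e' breaks the string at each occurrence of the separator.
Text: 'cat bed tin pot tag tag run'
Parts after split:
  Part 1: 'cat b'
  Part 2: 'd tin pot tag tag run'
Total parts: 2

2


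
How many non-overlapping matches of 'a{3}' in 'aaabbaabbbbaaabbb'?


Pattern 'a{3}' matches exactly 3 consecutive a's (greedy, non-overlapping).
String: 'aaabbaabbbbaaabbb'
Scanning for runs of a's:
  Run at pos 0: 'aaa' (length 3) -> 1 match(es)
  Run at pos 5: 'aa' (length 2) -> 0 match(es)
  Run at pos 11: 'aaa' (length 3) -> 1 match(es)
Matches found: ['aaa', 'aaa']
Total: 2

2


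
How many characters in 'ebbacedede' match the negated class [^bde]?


Negated class [^bde] matches any char NOT in {b, d, e}
Scanning 'ebbacedede':
  pos 0: 'e' -> no (excluded)
  pos 1: 'b' -> no (excluded)
  pos 2: 'b' -> no (excluded)
  pos 3: 'a' -> MATCH
  pos 4: 'c' -> MATCH
  pos 5: 'e' -> no (excluded)
  pos 6: 'd' -> no (excluded)
  pos 7: 'e' -> no (excluded)
  pos 8: 'd' -> no (excluded)
  pos 9: 'e' -> no (excluded)
Total matches: 2

2


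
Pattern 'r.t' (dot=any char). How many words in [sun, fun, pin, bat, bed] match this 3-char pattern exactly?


Pattern 'r.t' means: starts with 'r', any single char, ends with 't'.
Checking each word (must be exactly 3 chars):
  'sun' (len=3): no
  'fun' (len=3): no
  'pin' (len=3): no
  'bat' (len=3): no
  'bed' (len=3): no
Matching words: []
Total: 0

0


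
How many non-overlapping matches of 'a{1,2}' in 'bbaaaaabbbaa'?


Pattern 'a{1,2}' matches between 1 and 2 consecutive a's (greedy).
String: 'bbaaaaabbbaa'
Finding runs of a's and applying greedy matching:
  Run at pos 2: 'aaaaa' (length 5)
  Run at pos 10: 'aa' (length 2)
Matches: ['aa', 'aa', 'a', 'aa']
Count: 4

4


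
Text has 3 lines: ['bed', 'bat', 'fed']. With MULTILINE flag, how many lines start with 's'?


With MULTILINE flag, ^ matches the start of each line.
Lines: ['bed', 'bat', 'fed']
Checking which lines start with 's':
  Line 1: 'bed' -> no
  Line 2: 'bat' -> no
  Line 3: 'fed' -> no
Matching lines: []
Count: 0

0


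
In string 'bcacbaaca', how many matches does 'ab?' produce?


Pattern 'ab?' matches 'a' optionally followed by 'b'.
String: 'bcacbaaca'
Scanning left to right for 'a' then checking next char:
  Match 1: 'a' (a not followed by b)
  Match 2: 'a' (a not followed by b)
  Match 3: 'a' (a not followed by b)
  Match 4: 'a' (a not followed by b)
Total matches: 4

4


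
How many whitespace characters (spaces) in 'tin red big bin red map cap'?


\s matches whitespace characters (spaces, tabs, etc.).
Text: 'tin red big bin red map cap'
This text has 7 words separated by spaces.
Number of spaces = number of words - 1 = 7 - 1 = 6

6


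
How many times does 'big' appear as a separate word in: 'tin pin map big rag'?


Scanning each word for exact match 'big':
  Word 1: 'tin' -> no
  Word 2: 'pin' -> no
  Word 3: 'map' -> no
  Word 4: 'big' -> MATCH
  Word 5: 'rag' -> no
Total matches: 1

1


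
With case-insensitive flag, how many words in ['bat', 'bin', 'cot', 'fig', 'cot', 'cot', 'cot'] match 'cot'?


Case-insensitive matching: compare each word's lowercase form to 'cot'.
  'bat' -> lower='bat' -> no
  'bin' -> lower='bin' -> no
  'cot' -> lower='cot' -> MATCH
  'fig' -> lower='fig' -> no
  'cot' -> lower='cot' -> MATCH
  'cot' -> lower='cot' -> MATCH
  'cot' -> lower='cot' -> MATCH
Matches: ['cot', 'cot', 'cot', 'cot']
Count: 4

4


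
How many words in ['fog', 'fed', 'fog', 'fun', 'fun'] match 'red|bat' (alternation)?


Alternation 'red|bat' matches either 'red' or 'bat'.
Checking each word:
  'fog' -> no
  'fed' -> no
  'fog' -> no
  'fun' -> no
  'fun' -> no
Matches: []
Count: 0

0


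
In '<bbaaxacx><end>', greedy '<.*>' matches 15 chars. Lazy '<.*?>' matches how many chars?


Greedy '<.*>' tries to match as MUCH as possible.
Lazy '<.*?>' tries to match as LITTLE as possible.

String: '<bbaaxacx><end>'
Greedy '<.*>' starts at first '<' and extends to the LAST '>': '<bbaaxacx><end>' (15 chars)
Lazy '<.*?>' starts at first '<' and stops at the FIRST '>': '<bbaaxacx>' (10 chars)

10


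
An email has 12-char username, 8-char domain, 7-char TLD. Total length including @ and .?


An email address has format: username@domain.tld
Username length: 12
'@' character: 1
Domain length: 8
'.' character: 1
TLD length: 7
Total = 12 + 1 + 8 + 1 + 7 = 29

29


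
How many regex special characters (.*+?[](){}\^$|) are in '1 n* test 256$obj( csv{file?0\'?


Regex special characters are: . * + ? [ ] ( ) { } \ ^ $ |
Scanning '1 n* test 256$obj( csv{file?0\':
  pos 3: '*' -> SPECIAL
  pos 13: '$' -> SPECIAL
  pos 17: '(' -> SPECIAL
  pos 22: '{' -> SPECIAL
  pos 27: '?' -> SPECIAL
  pos 29: '\' -> SPECIAL
Special chars found: ['*', '$', '(', '{', '?', '\\']
Total: 6

6


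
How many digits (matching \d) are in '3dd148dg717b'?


\d matches any digit 0-9.
Scanning '3dd148dg717b':
  pos 0: '3' -> DIGIT
  pos 3: '1' -> DIGIT
  pos 4: '4' -> DIGIT
  pos 5: '8' -> DIGIT
  pos 8: '7' -> DIGIT
  pos 9: '1' -> DIGIT
  pos 10: '7' -> DIGIT
Digits found: ['3', '1', '4', '8', '7', '1', '7']
Total: 7

7


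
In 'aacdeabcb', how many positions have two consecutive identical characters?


Looking for consecutive identical characters in 'aacdeabcb':
  pos 0-1: 'a' vs 'a' -> MATCH ('aa')
  pos 1-2: 'a' vs 'c' -> different
  pos 2-3: 'c' vs 'd' -> different
  pos 3-4: 'd' vs 'e' -> different
  pos 4-5: 'e' vs 'a' -> different
  pos 5-6: 'a' vs 'b' -> different
  pos 6-7: 'b' vs 'c' -> different
  pos 7-8: 'c' vs 'b' -> different
Consecutive identical pairs: ['aa']
Count: 1

1


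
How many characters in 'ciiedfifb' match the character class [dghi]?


Character class [dghi] matches any of: {d, g, h, i}
Scanning string 'ciiedfifb' character by character:
  pos 0: 'c' -> no
  pos 1: 'i' -> MATCH
  pos 2: 'i' -> MATCH
  pos 3: 'e' -> no
  pos 4: 'd' -> MATCH
  pos 5: 'f' -> no
  pos 6: 'i' -> MATCH
  pos 7: 'f' -> no
  pos 8: 'b' -> no
Total matches: 4

4


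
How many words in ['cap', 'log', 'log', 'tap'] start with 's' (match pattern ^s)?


Pattern ^s anchors to start of word. Check which words begin with 's':
  'cap' -> no
  'log' -> no
  'log' -> no
  'tap' -> no
Matching words: []
Count: 0

0


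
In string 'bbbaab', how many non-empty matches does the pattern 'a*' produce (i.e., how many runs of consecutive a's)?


Pattern 'a*' matches zero or more a's. We want non-empty runs of consecutive a's.
String: 'bbbaab'
Walking through the string to find runs of a's:
  Run 1: positions 3-4 -> 'aa'
Non-empty runs found: ['aa']
Count: 1

1


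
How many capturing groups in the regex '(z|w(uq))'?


To count capturing groups, count each '(' that starts a group.
Pattern: '(z|w(uq))'
Walking through the pattern:
  Position 0: '(' -> group #1
  Position 4: '(' -> group #2
Total capturing groups: 2

2


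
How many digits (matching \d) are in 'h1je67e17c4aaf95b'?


\d matches any digit 0-9.
Scanning 'h1je67e17c4aaf95b':
  pos 1: '1' -> DIGIT
  pos 4: '6' -> DIGIT
  pos 5: '7' -> DIGIT
  pos 7: '1' -> DIGIT
  pos 8: '7' -> DIGIT
  pos 10: '4' -> DIGIT
  pos 14: '9' -> DIGIT
  pos 15: '5' -> DIGIT
Digits found: ['1', '6', '7', '1', '7', '4', '9', '5']
Total: 8

8


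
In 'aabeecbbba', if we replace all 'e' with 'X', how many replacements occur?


re.sub('e', 'X', text) replaces every occurrence of 'e' with 'X'.
Text: 'aabeecbbba'
Scanning for 'e':
  pos 3: 'e' -> replacement #1
  pos 4: 'e' -> replacement #2
Total replacements: 2

2


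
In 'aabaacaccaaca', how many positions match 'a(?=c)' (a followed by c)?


Lookahead 'a(?=c)' matches 'a' only when followed by 'c'.
String: 'aabaacaccaaca'
Checking each position where char is 'a':
  pos 0: 'a' -> no (next='a')
  pos 1: 'a' -> no (next='b')
  pos 3: 'a' -> no (next='a')
  pos 4: 'a' -> MATCH (next='c')
  pos 6: 'a' -> MATCH (next='c')
  pos 9: 'a' -> no (next='a')
  pos 10: 'a' -> MATCH (next='c')
Matching positions: [4, 6, 10]
Count: 3

3


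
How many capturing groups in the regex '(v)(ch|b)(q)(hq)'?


To count capturing groups, count each '(' that starts a group.
Pattern: '(v)(ch|b)(q)(hq)'
Walking through the pattern:
  Position 0: '(' -> group #1
  Position 3: '(' -> group #2
  Position 9: '(' -> group #3
  Position 12: '(' -> group #4
Total capturing groups: 4

4


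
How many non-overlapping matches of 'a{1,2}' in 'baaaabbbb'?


Pattern 'a{1,2}' matches between 1 and 2 consecutive a's (greedy).
String: 'baaaabbbb'
Finding runs of a's and applying greedy matching:
  Run at pos 1: 'aaaa' (length 4)
Matches: ['aa', 'aa']
Count: 2

2


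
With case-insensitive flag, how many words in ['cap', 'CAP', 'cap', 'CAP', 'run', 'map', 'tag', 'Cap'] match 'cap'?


Case-insensitive matching: compare each word's lowercase form to 'cap'.
  'cap' -> lower='cap' -> MATCH
  'CAP' -> lower='cap' -> MATCH
  'cap' -> lower='cap' -> MATCH
  'CAP' -> lower='cap' -> MATCH
  'run' -> lower='run' -> no
  'map' -> lower='map' -> no
  'tag' -> lower='tag' -> no
  'Cap' -> lower='cap' -> MATCH
Matches: ['cap', 'CAP', 'cap', 'CAP', 'Cap']
Count: 5

5


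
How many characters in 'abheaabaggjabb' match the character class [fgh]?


Character class [fgh] matches any of: {f, g, h}
Scanning string 'abheaabaggjabb' character by character:
  pos 0: 'a' -> no
  pos 1: 'b' -> no
  pos 2: 'h' -> MATCH
  pos 3: 'e' -> no
  pos 4: 'a' -> no
  pos 5: 'a' -> no
  pos 6: 'b' -> no
  pos 7: 'a' -> no
  pos 8: 'g' -> MATCH
  pos 9: 'g' -> MATCH
  pos 10: 'j' -> no
  pos 11: 'a' -> no
  pos 12: 'b' -> no
  pos 13: 'b' -> no
Total matches: 3

3


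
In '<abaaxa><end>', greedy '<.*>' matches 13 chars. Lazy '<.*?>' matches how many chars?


Greedy '<.*>' tries to match as MUCH as possible.
Lazy '<.*?>' tries to match as LITTLE as possible.

String: '<abaaxa><end>'
Greedy '<.*>' starts at first '<' and extends to the LAST '>': '<abaaxa><end>' (13 chars)
Lazy '<.*?>' starts at first '<' and stops at the FIRST '>': '<abaaxa>' (8 chars)

8


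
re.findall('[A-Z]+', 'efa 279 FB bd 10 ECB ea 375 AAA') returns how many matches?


Pattern '[A-Z]+' finds one or more uppercase letters.
Text: 'efa 279 FB bd 10 ECB ea 375 AAA'
Scanning for matches:
  Match 1: 'FB'
  Match 2: 'ECB'
  Match 3: 'AAA'
Total matches: 3

3


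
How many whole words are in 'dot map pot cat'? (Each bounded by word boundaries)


Word boundaries (\b) mark the start/end of each word.
Text: 'dot map pot cat'
Splitting by whitespace:
  Word 1: 'dot'
  Word 2: 'map'
  Word 3: 'pot'
  Word 4: 'cat'
Total whole words: 4

4


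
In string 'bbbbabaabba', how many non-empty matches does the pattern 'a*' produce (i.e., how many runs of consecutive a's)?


Pattern 'a*' matches zero or more a's. We want non-empty runs of consecutive a's.
String: 'bbbbabaabba'
Walking through the string to find runs of a's:
  Run 1: positions 4-4 -> 'a'
  Run 2: positions 6-7 -> 'aa'
  Run 3: positions 10-10 -> 'a'
Non-empty runs found: ['a', 'aa', 'a']
Count: 3

3


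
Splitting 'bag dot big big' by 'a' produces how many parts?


Splitting by 'a' breaks the string at each occurrence of the separator.
Text: 'bag dot big big'
Parts after split:
  Part 1: 'b'
  Part 2: 'g dot big big'
Total parts: 2

2


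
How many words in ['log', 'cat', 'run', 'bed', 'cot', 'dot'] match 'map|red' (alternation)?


Alternation 'map|red' matches either 'map' or 'red'.
Checking each word:
  'log' -> no
  'cat' -> no
  'run' -> no
  'bed' -> no
  'cot' -> no
  'dot' -> no
Matches: []
Count: 0

0


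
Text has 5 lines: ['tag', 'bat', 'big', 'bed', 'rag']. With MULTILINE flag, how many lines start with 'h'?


With MULTILINE flag, ^ matches the start of each line.
Lines: ['tag', 'bat', 'big', 'bed', 'rag']
Checking which lines start with 'h':
  Line 1: 'tag' -> no
  Line 2: 'bat' -> no
  Line 3: 'big' -> no
  Line 4: 'bed' -> no
  Line 5: 'rag' -> no
Matching lines: []
Count: 0

0
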